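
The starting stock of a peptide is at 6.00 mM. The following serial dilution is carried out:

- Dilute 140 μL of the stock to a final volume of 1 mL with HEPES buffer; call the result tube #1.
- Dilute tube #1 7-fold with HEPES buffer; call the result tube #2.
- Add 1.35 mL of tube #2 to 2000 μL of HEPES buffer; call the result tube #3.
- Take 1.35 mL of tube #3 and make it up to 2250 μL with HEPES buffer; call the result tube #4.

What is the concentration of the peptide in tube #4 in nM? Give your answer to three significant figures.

Step 1: 140 μL brought to 1 mL → factor 1000/140 = 7.1429
Step 2: 7-fold → factor 7
Step 3: 1.35 mL + 2000 μL = 3.35 mL total → factor 3.35/1.35 = 2.4815
Step 4: 1.35 mL brought to 2250 μL → factor 2.25/1.35 = 1.6667
Overall dilution factor = 7.1429 × 7 × 2.4815 × 1.6667 = 206.79
Final = 6.00 mM / 206.79 = 0.02901 mM = 2.90 × 10^4 nM

2.90 × 10^4 nM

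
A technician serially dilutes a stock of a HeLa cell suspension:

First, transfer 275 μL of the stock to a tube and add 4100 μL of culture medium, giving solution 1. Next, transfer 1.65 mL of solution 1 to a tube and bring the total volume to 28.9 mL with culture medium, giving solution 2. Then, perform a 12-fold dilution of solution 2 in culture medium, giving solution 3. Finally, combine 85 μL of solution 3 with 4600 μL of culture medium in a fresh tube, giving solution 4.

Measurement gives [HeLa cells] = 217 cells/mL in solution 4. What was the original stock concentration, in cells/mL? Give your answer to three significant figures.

4.00 × 10^7 cells/mL

Step 1: 275 μL + 4100 μL = 4375 μL total → factor 4375/275 = 15.909
Step 2: 1.65 mL brought to 28.9 mL → factor 28.9/1.65 = 17.515
Step 3: 12-fold → factor 12
Step 4: 85 μL + 4600 μL = 4685 μL total → factor 4685/85 = 55.118
Overall dilution factor = 15.909 × 17.515 × 12 × 55.118 = 1.843 × 10^5
Stock = 217 cells/mL × 1.843 × 10^5 = 4.00 × 10^7 cells/mL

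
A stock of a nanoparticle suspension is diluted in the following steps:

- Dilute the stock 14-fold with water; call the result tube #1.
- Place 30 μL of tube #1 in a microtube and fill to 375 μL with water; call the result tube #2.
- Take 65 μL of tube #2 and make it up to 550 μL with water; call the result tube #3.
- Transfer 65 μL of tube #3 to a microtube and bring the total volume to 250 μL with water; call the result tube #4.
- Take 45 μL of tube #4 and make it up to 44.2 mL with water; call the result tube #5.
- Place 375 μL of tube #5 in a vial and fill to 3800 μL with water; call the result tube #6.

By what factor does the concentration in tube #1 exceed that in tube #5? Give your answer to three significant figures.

4.00 × 10^5

Step 1: 14-fold → factor 14
Step 2: 30 μL brought to 375 μL → factor 375/30 = 12.5
Step 3: 65 μL brought to 550 μL → factor 550/65 = 8.4615
Step 4: 65 μL brought to 250 μL → factor 250/65 = 3.8462
Step 5: 45 μL brought to 44.2 mL → factor 44200/45 = 982.22
Dilution factor to tube #1 = 14; to tube #5 = 5.594 × 10^6
[tube #1]/[tube #5] = (factor to tube #5)/(factor to tube #1) = 5.594 × 10^6/14 = 4.00 × 10^5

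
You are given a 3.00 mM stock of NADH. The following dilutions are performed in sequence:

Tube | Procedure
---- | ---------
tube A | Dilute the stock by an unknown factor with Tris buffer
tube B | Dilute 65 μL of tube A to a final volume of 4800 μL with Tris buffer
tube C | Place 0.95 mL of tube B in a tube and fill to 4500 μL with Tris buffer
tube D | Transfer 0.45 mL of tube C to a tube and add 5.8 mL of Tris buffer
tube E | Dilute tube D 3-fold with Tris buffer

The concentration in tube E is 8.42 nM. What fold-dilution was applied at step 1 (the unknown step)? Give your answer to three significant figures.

24.4-fold

Step 1: unknown factor x
Step 2: 65 μL brought to 4800 μL → factor 4800/65 = 73.846
Step 3: 0.95 mL brought to 4500 μL → factor 4.5/0.95 = 4.7368
Step 4: 0.45 mL + 5.8 mL = 6.25 mL total → factor 6.25/0.45 = 13.889
Step 5: 3-fold → factor 3
Product of known-step factors = 14575
Overall factor = 3.00 mM / (8.42 nM) = 3.5629 × 10^5
x = 3.5629 × 10^5 / 14575 = 24.4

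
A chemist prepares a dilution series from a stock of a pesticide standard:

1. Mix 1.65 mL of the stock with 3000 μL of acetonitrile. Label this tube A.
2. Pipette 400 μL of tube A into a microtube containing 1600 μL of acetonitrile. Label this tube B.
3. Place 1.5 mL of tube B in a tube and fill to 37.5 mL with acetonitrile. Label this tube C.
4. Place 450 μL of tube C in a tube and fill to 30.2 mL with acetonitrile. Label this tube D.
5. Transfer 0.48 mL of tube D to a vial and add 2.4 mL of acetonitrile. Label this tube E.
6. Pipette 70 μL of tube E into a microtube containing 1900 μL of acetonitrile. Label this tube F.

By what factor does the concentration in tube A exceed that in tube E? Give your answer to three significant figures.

Step 1: 1.65 mL + 3000 μL = 4.65 mL total → factor 4.65/1.65 = 2.8182
Step 2: 400 μL + 1600 μL = 2000 μL total → factor 2000/400 = 5
Step 3: 1.5 mL brought to 37.5 mL → factor 37.5/1.5 = 25
Step 4: 450 μL brought to 30.2 mL → factor 30200/450 = 67.111
Step 5: 0.48 mL + 2.4 mL = 2.88 mL total → factor 2.88/0.48 = 6
Dilution factor to tube A = 2.8182; to tube E = 1.4185 × 10^5
[tube A]/[tube E] = (factor to tube E)/(factor to tube A) = 1.4185 × 10^5/2.8182 = 5.03 × 10^4

5.03 × 10^4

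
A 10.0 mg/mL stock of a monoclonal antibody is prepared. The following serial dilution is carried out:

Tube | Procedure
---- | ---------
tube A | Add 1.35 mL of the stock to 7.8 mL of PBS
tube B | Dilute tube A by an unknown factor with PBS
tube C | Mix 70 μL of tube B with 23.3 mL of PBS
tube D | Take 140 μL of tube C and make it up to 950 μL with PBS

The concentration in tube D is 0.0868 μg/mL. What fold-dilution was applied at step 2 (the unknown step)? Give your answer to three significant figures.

Step 1: 1.35 mL + 7.8 mL = 9.15 mL total → factor 9.15/1.35 = 6.7778
Step 2: unknown factor x
Step 3: 70 μL + 23.3 mL = 23370 μL total → factor 23370/70 = 333.86
Step 4: 140 μL brought to 950 μL → factor 950/140 = 6.7857
Product of known-step factors = 15355
Overall factor = 10.0 mg/mL / (0.0868 μg/mL) = 1.1521 × 10^5
x = 1.1521 × 10^5 / 15355 = 7.50

7.50-fold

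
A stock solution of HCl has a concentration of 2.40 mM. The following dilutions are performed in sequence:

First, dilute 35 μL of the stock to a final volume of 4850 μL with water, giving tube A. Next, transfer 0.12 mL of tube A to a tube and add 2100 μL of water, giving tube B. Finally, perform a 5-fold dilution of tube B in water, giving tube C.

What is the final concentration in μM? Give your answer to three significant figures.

Step 1: 35 μL brought to 4850 μL → factor 4850/35 = 138.57
Step 2: 0.12 mL + 2100 μL = 2.22 mL total → factor 2.22/0.12 = 18.5
Step 3: 5-fold → factor 5
Overall dilution factor = 138.57 × 18.5 × 5 = 12818
Final = 2.40 mM / 12818 = 0.0001872 mM = 0.187 μM

0.187 μM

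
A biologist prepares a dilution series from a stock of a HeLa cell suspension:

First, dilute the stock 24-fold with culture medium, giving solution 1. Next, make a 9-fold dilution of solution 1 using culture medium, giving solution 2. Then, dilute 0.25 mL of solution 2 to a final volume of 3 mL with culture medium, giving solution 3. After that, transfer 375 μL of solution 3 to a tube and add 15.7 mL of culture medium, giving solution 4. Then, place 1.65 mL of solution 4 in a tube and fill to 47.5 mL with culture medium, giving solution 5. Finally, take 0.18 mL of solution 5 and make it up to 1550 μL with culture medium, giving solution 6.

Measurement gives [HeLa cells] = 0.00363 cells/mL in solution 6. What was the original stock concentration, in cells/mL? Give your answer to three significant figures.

1.00 × 10^5 cells/mL

Step 1: 24-fold → factor 24
Step 2: 9-fold → factor 9
Step 3: 0.25 mL brought to 3 mL → factor 3/0.25 = 12
Step 4: 375 μL + 15.7 mL = 16075 μL total → factor 16075/375 = 42.867
Step 5: 1.65 mL brought to 47.5 mL → factor 47.5/1.65 = 28.788
Step 6: 0.18 mL brought to 1550 μL → factor 1.55/0.18 = 8.6111
Overall dilution factor = 24 × 9 × 12 × 42.867 × 28.788 × 8.6111 = 2.7544 × 10^7
Stock = 0.00363 cells/mL × 2.7544 × 10^7 = 1.00 × 10^5 cells/mL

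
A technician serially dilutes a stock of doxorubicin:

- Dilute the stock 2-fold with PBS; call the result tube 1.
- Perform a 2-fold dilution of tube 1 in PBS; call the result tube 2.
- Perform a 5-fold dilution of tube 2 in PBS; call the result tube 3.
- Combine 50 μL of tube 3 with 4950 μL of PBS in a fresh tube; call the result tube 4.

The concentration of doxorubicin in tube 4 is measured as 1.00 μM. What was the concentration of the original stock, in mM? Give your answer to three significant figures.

Step 1: 2-fold → factor 2
Step 2: 2-fold → factor 2
Step 3: 5-fold → factor 5
Step 4: 50 μL + 4950 μL = 5000 μL total → factor 5000/50 = 100
Overall dilution factor = 2 × 2 × 5 × 100 = 2000
Stock = 1.00 μM × 2000 = 2000 μM = 2.00 mM

2.00 mM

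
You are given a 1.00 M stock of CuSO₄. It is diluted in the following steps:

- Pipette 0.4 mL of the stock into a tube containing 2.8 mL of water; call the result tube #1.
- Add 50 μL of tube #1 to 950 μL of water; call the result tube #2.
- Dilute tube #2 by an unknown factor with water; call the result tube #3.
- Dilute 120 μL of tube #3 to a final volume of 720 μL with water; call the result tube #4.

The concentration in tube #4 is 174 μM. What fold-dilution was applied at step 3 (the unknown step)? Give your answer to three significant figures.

Step 1: 0.4 mL + 2.8 mL = 3.2 mL total → factor 3.2/0.4 = 8
Step 2: 50 μL + 950 μL = 1000 μL total → factor 1000/50 = 20
Step 3: unknown factor x
Step 4: 120 μL brought to 720 μL → factor 720/120 = 6
Product of known-step factors = 960
Overall factor = 1.00 M / (174 μM) = 5747.1
x = 5747.1 / 960 = 5.99

5.99-fold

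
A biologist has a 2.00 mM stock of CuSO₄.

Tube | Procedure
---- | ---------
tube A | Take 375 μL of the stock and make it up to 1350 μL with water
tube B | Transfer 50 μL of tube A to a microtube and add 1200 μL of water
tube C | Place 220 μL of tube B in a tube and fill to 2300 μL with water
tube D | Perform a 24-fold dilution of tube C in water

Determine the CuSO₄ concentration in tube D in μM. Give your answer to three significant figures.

0.0886 μM

Step 1: 375 μL brought to 1350 μL → factor 1350/375 = 3.6
Step 2: 50 μL + 1200 μL = 1250 μL total → factor 1250/50 = 25
Step 3: 220 μL brought to 2300 μL → factor 2300/220 = 10.455
Step 4: 24-fold → factor 24
Overall dilution factor = 3.6 × 25 × 10.455 × 24 = 22582
Final = 2.00 mM / 22582 = 8.857 × 10^-5 mM = 0.0886 μM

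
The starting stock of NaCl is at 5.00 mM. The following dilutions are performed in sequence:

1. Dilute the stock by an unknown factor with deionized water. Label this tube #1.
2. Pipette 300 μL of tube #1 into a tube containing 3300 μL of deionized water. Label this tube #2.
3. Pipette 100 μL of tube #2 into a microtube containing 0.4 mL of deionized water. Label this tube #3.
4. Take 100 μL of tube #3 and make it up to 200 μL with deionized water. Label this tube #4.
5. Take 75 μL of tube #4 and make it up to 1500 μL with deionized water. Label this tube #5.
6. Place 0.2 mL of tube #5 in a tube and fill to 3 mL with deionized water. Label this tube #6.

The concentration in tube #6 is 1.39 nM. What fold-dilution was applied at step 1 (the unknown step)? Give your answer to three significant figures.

Step 1: unknown factor x
Step 2: 300 μL + 3300 μL = 3600 μL total → factor 3600/300 = 12
Step 3: 100 μL + 0.4 mL = 500 μL total → factor 500/100 = 5
Step 4: 100 μL brought to 200 μL → factor 200/100 = 2
Step 5: 75 μL brought to 1500 μL → factor 1500/75 = 20
Step 6: 0.2 mL brought to 3 mL → factor 3/0.2 = 15
Product of known-step factors = 36000
Overall factor = 5.00 mM / (1.39 nM) = 3.5971 × 10^6
x = 3.5971 × 10^6 / 36000 = 99.9

99.9-fold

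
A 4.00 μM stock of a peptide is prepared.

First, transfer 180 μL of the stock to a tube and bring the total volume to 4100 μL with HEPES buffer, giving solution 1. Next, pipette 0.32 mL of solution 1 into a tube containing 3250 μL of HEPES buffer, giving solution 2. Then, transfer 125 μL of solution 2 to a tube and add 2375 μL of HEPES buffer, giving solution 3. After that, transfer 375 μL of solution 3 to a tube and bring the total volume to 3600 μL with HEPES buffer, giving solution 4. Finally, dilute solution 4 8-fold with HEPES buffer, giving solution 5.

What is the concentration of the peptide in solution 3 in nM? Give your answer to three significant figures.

0.787 nM

Step 1: 180 μL brought to 4100 μL → factor 4100/180 = 22.778
Step 2: 0.32 mL + 3250 μL = 3.57 mL total → factor 3.57/0.32 = 11.156
Step 3: 125 μL + 2375 μL = 2500 μL total → factor 2500/125 = 20
Dilution factor through solution 3 = 22.778 × 11.156 × 20 = 5082.3
[solution 3] = 4.00 μM / 5082.3 = 0.0007870 μM = 0.787 nM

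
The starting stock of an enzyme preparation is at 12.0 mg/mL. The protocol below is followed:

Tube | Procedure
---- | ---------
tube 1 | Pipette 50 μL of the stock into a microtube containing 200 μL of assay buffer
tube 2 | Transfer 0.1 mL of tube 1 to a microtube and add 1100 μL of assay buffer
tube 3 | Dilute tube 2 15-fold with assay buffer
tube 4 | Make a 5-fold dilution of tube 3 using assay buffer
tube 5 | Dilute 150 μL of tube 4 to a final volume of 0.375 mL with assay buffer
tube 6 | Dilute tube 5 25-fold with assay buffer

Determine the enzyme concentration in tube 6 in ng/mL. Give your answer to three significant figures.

42.7 ng/mL

Step 1: 50 μL + 200 μL = 250 μL total → factor 250/50 = 5
Step 2: 0.1 mL + 1100 μL = 1.2 mL total → factor 1.2/0.1 = 12
Step 3: 15-fold → factor 15
Step 4: 5-fold → factor 5
Step 5: 150 μL brought to 0.375 mL → factor 375/150 = 2.5
Step 6: 25-fold → factor 25
Overall dilution factor = 5 × 12 × 15 × 5 × 2.5 × 25 = 2.8125 × 10^5
Final = 12.0 mg/mL / 2.8125 × 10^5 = 4.267 × 10^-5 mg/mL = 42.7 ng/mL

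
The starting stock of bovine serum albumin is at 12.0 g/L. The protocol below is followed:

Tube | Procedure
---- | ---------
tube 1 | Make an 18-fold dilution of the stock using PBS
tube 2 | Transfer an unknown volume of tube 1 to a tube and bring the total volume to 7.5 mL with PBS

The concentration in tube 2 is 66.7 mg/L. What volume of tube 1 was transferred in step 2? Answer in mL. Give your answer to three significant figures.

0.750 mL

Step 1: 18-fold → factor 18
Step 2: v brought to 7.5 mL → factor = 7.5 mL/v
Product of known-step factors = 18
Overall factor = 12.0 g/L / (66.7 mg/L) = 179.91
Step-2 factor = 179.91 / 18 = 9.995
v = 7.5 mL / 9.995 = 0.750 mL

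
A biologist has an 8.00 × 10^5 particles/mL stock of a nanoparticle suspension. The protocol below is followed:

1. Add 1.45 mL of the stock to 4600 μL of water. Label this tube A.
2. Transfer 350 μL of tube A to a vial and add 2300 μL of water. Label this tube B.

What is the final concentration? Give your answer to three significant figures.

Step 1: 1.45 mL + 4600 μL = 6.05 mL total → factor 6.05/1.45 = 4.1724
Step 2: 350 μL + 2300 μL = 2650 μL total → factor 2650/350 = 7.5714
Overall dilution factor = 4.1724 × 7.5714 = 31.591
Final = 8.00 × 10^5 particles/mL / 31.591 = 2.53 × 10^4 particles/mL

2.53 × 10^4 particles/mL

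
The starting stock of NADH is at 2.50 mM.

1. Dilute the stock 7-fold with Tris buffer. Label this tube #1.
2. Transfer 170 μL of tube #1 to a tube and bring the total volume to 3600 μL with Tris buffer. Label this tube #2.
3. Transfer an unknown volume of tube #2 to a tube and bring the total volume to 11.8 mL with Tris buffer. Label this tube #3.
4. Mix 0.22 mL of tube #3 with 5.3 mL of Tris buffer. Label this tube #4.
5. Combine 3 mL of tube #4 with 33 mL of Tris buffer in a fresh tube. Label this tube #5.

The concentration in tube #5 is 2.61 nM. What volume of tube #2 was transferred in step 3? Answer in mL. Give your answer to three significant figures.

0.550 mL

Step 1: 7-fold → factor 7
Step 2: 170 μL brought to 3600 μL → factor 3600/170 = 21.176
Step 3: v brought to 11.8 mL → factor = 11.8 mL/v
Step 4: 0.22 mL + 5.3 mL = 5.52 mL total → factor 5.52/0.22 = 25.091
Step 5: 3 mL + 33 mL = 36 mL total → factor 36/3 = 12
Product of known-step factors = 44632
Overall factor = 2.50 mM / (2.61 nM) = 9.5785 × 10^5
Step-3 factor = 9.5785 × 10^5 / 44632 = 21.461
v = 11.8 mL / 21.461 = 0.550 mL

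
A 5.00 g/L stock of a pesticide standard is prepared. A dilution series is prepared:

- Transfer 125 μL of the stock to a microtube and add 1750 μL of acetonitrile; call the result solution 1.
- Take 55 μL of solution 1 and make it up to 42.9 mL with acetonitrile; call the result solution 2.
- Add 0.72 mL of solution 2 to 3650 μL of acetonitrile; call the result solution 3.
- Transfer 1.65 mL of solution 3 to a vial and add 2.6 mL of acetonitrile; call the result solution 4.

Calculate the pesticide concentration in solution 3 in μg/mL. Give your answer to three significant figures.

0.0704 μg/mL

Step 1: 125 μL + 1750 μL = 1875 μL total → factor 1875/125 = 15
Step 2: 55 μL brought to 42.9 mL → factor 42900/55 = 780
Step 3: 0.72 mL + 3650 μL = 4.37 mL total → factor 4.37/0.72 = 6.0694
Dilution factor through solution 3 = 15 × 780 × 6.0694 = 71012
[solution 3] = 5.00 g/L / 71012 = 7.041 × 10^-5 g/L = 0.0704 μg/mL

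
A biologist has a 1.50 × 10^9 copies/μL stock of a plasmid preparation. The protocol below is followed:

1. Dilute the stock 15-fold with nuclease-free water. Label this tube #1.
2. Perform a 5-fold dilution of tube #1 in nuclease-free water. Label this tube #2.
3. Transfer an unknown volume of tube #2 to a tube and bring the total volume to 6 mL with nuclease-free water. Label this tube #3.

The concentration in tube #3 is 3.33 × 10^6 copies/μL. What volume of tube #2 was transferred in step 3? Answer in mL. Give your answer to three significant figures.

Step 1: 15-fold → factor 15
Step 2: 5-fold → factor 5
Step 3: v brought to 6 mL → factor = 6 mL/v
Product of known-step factors = 75
Overall factor = 1.50 × 10^9 copies/μL / (3.33 × 10^6 copies/μL) = 450.45
Step-3 factor = 450.45 / 75 = 6.006
v = 6 mL / 6.006 = 0.999 mL

0.999 mL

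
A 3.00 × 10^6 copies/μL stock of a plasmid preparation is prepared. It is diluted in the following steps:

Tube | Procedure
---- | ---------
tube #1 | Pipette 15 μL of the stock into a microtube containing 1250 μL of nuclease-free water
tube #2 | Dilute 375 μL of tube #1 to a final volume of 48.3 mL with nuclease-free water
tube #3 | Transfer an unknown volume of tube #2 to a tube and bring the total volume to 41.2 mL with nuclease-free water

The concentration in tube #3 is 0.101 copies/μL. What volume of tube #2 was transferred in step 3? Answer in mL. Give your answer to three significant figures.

0.0151 mL

Step 1: 15 μL + 1250 μL = 1265 μL total → factor 1265/15 = 84.333
Step 2: 375 μL brought to 48.3 mL → factor 48300/375 = 128.8
Step 3: v brought to 41.2 mL → factor = 41.2 mL/v
Product of known-step factors = 10862
Overall factor = 3.00 × 10^6 copies/μL / (0.101 copies/μL) = 2.9703 × 10^7
Step-3 factor = 2.9703 × 10^7 / 10862 = 2734.5
v = 41.2 mL / 2734.5 = 0.0151 mL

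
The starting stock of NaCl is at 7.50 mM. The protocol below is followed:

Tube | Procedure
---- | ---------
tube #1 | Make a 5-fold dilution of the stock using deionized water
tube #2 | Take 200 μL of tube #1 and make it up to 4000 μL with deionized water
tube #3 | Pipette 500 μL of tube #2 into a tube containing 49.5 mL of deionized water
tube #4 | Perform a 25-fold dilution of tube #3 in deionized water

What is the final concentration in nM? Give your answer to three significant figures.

30.0 nM

Step 1: 5-fold → factor 5
Step 2: 200 μL brought to 4000 μL → factor 4000/200 = 20
Step 3: 500 μL + 49.5 mL = 50000 μL total → factor 50000/500 = 100
Step 4: 25-fold → factor 25
Overall dilution factor = 5 × 20 × 100 × 25 = 2.5 × 10^5
Final = 7.50 mM / 2.5 × 10^5 = 3.000 × 10^-5 mM = 30.0 nM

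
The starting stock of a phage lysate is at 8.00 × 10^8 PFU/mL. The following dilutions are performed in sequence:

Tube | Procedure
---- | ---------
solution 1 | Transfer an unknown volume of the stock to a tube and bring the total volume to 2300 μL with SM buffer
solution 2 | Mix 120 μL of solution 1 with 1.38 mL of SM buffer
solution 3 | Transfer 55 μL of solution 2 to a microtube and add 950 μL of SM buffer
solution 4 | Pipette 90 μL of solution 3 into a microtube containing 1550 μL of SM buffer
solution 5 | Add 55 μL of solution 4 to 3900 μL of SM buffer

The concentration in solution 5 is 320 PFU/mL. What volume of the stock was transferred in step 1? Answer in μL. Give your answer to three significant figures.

275 μL

Step 1: v brought to 2300 μL → factor = 2300 μL/v
Step 2: 120 μL + 1.38 mL = 1500 μL total → factor 1500/120 = 12.5
Step 3: 55 μL + 950 μL = 1005 μL total → factor 1005/55 = 18.273
Step 4: 90 μL + 1550 μL = 1640 μL total → factor 1640/90 = 18.222
Step 5: 55 μL + 3900 μL = 3955 μL total → factor 3955/55 = 71.909
Product of known-step factors = 2.9929 × 10^5
Overall factor = 8.00 × 10^8 PFU/mL / (320 PFU/mL) = 2.5 × 10^6
Step-1 factor = 2.5 × 10^6 / 2.9929 × 10^5 = 8.353
v = 2300 μL / 8.353 = 275 μL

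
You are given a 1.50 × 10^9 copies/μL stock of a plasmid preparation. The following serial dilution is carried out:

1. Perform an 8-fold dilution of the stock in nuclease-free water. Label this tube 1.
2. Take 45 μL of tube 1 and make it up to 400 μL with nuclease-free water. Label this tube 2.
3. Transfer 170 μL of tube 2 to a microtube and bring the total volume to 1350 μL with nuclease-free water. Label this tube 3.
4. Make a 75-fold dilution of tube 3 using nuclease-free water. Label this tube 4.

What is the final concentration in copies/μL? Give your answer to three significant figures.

Step 1: 8-fold → factor 8
Step 2: 45 μL brought to 400 μL → factor 400/45 = 8.8889
Step 3: 170 μL brought to 1350 μL → factor 1350/170 = 7.9412
Step 4: 75-fold → factor 75
Overall dilution factor = 8 × 8.8889 × 7.9412 × 75 = 42353
Final = 1.50 × 10^9 copies/μL / 42353 = 3.54 × 10^4 copies/μL

3.54 × 10^4 copies/μL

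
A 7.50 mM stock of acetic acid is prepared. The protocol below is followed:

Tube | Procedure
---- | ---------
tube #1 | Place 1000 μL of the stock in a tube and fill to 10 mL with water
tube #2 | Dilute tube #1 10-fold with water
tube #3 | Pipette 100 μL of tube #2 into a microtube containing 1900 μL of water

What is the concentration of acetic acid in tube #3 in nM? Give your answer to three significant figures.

Step 1: 1000 μL brought to 10 mL → factor 10000/1000 = 10
Step 2: 10-fold → factor 10
Step 3: 100 μL + 1900 μL = 2000 μL total → factor 2000/100 = 20
Overall dilution factor = 10 × 10 × 20 = 2000
Final = 7.50 mM / 2000 = 0.003750 mM = 3.75 × 10^3 nM

3.75 × 10^3 nM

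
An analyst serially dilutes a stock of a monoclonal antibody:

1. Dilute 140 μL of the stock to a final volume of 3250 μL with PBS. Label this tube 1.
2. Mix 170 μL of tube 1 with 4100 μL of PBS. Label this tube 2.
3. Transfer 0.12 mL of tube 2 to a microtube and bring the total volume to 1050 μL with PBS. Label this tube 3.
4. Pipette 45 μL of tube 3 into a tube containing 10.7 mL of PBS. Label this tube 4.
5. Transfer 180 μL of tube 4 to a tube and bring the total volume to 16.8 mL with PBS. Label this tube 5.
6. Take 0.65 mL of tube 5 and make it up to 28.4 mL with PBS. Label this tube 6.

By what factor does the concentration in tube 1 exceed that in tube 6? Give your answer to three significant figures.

Step 1: 140 μL brought to 3250 μL → factor 3250/140 = 23.214
Step 2: 170 μL + 4100 μL = 4270 μL total → factor 4270/170 = 25.118
Step 3: 0.12 mL brought to 1050 μL → factor 1.05/0.12 = 8.75
Step 4: 45 μL + 10.7 mL = 10745 μL total → factor 10745/45 = 238.78
Step 5: 180 μL brought to 16.8 mL → factor 16800/180 = 93.333
Step 6: 0.65 mL brought to 28.4 mL → factor 28.4/0.65 = 43.692
Dilution factor to tube 1 = 23.214; to tube 6 = 4.968 × 10^9
[tube 1]/[tube 6] = (factor to tube 6)/(factor to tube 1) = 4.968 × 10^9/23.214 = 2.14 × 10^8

2.14 × 10^8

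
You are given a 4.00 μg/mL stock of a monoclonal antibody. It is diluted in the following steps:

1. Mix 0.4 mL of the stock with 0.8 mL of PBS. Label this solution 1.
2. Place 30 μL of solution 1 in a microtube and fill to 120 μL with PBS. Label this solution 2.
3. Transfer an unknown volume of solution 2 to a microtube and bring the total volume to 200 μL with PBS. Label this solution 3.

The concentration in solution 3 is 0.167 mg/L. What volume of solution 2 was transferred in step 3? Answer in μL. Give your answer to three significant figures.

100 μL

Step 1: 0.4 mL + 0.8 mL = 1.2 mL total → factor 1.2/0.4 = 3
Step 2: 30 μL brought to 120 μL → factor 120/30 = 4
Step 3: v brought to 200 μL → factor = 200 μL/v
Product of known-step factors = 12
Overall factor = 4.00 μg/mL / (0.167 mg/L) = 23.952
Step-3 factor = 23.952 / 12 = 1.996
v = 200 μL / 1.996 = 100 μL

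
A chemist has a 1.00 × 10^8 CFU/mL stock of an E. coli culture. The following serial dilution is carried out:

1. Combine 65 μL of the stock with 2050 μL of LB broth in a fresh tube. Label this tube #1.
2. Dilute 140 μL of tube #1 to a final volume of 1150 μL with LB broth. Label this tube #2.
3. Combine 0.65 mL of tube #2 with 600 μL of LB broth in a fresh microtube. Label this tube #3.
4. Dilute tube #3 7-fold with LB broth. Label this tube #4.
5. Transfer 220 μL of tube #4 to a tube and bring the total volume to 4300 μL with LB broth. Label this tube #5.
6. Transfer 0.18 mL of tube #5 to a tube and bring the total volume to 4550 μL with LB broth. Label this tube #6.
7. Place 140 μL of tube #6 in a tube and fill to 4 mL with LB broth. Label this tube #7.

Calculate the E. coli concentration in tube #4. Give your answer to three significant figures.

2.78 × 10^4 CFU/mL

Step 1: 65 μL + 2050 μL = 2115 μL total → factor 2115/65 = 32.538
Step 2: 140 μL brought to 1150 μL → factor 1150/140 = 8.2143
Step 3: 0.65 mL + 600 μL = 1.25 mL total → factor 1.25/0.65 = 1.9231
Step 4: 7-fold → factor 7
Dilution factor through tube #4 = 32.538 × 8.2143 × 1.9231 × 7 = 3598
[tube #4] = 1.00 × 10^8 CFU/mL / 3598 = 2.78 × 10^4 CFU/mL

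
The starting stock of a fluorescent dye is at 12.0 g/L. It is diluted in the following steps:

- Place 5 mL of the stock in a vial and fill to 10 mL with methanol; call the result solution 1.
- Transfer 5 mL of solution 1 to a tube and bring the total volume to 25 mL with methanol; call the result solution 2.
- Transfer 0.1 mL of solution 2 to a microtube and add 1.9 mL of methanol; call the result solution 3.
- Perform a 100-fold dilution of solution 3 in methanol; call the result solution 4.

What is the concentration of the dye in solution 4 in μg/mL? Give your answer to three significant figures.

0.600 μg/mL

Step 1: 5 mL brought to 10 mL → factor 10/5 = 2
Step 2: 5 mL brought to 25 mL → factor 25/5 = 5
Step 3: 0.1 mL + 1.9 mL = 2 mL total → factor 2/0.1 = 20
Step 4: 100-fold → factor 100
Overall dilution factor = 2 × 5 × 20 × 100 = 20000
Final = 12.0 g/L / 20000 = 0.0006000 g/L = 0.600 μg/mL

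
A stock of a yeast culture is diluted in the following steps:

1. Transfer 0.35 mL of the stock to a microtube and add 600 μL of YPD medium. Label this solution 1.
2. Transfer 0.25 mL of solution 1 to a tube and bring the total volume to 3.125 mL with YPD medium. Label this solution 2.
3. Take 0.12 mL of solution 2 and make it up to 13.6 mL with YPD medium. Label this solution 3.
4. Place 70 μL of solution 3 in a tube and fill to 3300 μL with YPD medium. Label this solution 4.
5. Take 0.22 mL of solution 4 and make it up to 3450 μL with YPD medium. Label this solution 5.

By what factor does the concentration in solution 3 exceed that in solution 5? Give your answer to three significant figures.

739

Step 1: 0.35 mL + 600 μL = 0.95 mL total → factor 0.95/0.35 = 2.7143
Step 2: 0.25 mL brought to 3.125 mL → factor 3.125/0.25 = 12.5
Step 3: 0.12 mL brought to 13.6 mL → factor 13.6/0.12 = 113.33
Step 4: 70 μL brought to 3300 μL → factor 3300/70 = 47.143
Step 5: 0.22 mL brought to 3450 μL → factor 3.45/0.22 = 15.682
Dilution factor to solution 3 = 3845.2; to solution 5 = 2.8427 × 10^6
[solution 3]/[solution 5] = (factor to solution 5)/(factor to solution 3) = 2.8427 × 10^6/3845.2 = 739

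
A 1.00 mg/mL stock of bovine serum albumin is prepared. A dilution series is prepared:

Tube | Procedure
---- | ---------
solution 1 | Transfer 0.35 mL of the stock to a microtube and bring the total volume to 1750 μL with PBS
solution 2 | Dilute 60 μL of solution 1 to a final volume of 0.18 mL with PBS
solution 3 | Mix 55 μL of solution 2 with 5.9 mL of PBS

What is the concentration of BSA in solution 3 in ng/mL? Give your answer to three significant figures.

616 ng/mL

Step 1: 0.35 mL brought to 1750 μL → factor 1.75/0.35 = 5
Step 2: 60 μL brought to 0.18 mL → factor 180/60 = 3
Step 3: 55 μL + 5.9 mL = 5955 μL total → factor 5955/55 = 108.27
Overall dilution factor = 5 × 3 × 108.27 = 1624.1
Final = 1.00 mg/mL / 1624.1 = 0.0006157 mg/mL = 616 ng/mL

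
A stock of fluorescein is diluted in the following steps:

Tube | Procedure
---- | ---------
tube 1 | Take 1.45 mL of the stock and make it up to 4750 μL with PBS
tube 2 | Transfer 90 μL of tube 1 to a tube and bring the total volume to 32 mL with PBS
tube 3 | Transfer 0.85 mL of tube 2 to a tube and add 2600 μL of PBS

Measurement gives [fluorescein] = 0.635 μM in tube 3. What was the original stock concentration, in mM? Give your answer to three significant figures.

3.00 mM

Step 1: 1.45 mL brought to 4750 μL → factor 4.75/1.45 = 3.2759
Step 2: 90 μL brought to 32 mL → factor 32000/90 = 355.56
Step 3: 0.85 mL + 2600 μL = 3.45 mL total → factor 3.45/0.85 = 4.0588
Overall dilution factor = 3.2759 × 355.56 × 4.0588 = 4727.5
Stock = 0.635 μM × 4727.5 = 3002 μM = 3.00 mM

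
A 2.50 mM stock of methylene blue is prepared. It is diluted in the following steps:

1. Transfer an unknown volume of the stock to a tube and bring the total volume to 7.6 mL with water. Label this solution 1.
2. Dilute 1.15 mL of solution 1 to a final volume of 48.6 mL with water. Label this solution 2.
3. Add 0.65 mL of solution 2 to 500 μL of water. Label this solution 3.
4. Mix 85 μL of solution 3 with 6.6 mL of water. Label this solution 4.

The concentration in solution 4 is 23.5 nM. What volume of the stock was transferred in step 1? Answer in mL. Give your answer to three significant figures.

Step 1: v brought to 7.6 mL → factor = 7.6 mL/v
Step 2: 1.15 mL brought to 48.6 mL → factor 48.6/1.15 = 42.261
Step 3: 0.65 mL + 500 μL = 1.15 mL total → factor 1.15/0.65 = 1.7692
Step 4: 85 μL + 6.6 mL = 6685 μL total → factor 6685/85 = 78.647
Product of known-step factors = 5880.4
Overall factor = 2.50 mM / (23.5 nM) = 1.0638 × 10^5
Step-1 factor = 1.0638 × 10^5 / 5880.4 = 18.091
v = 7.6 mL / 18.091 = 0.420 mL

0.420 mL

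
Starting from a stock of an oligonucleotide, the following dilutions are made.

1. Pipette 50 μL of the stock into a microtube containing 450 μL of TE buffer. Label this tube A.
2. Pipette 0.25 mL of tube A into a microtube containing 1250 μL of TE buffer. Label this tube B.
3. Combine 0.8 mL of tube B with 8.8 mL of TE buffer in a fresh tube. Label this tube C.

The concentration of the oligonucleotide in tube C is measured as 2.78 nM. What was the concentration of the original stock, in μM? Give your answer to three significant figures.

2.00 μM

Step 1: 50 μL + 450 μL = 500 μL total → factor 500/50 = 10
Step 2: 0.25 mL + 1250 μL = 1.5 mL total → factor 1.5/0.25 = 6
Step 3: 0.8 mL + 8.8 mL = 9.6 mL total → factor 9.6/0.8 = 12
Overall dilution factor = 10 × 6 × 12 = 720
Stock = 2.78 nM × 720 = 2002 nM = 2.00 μM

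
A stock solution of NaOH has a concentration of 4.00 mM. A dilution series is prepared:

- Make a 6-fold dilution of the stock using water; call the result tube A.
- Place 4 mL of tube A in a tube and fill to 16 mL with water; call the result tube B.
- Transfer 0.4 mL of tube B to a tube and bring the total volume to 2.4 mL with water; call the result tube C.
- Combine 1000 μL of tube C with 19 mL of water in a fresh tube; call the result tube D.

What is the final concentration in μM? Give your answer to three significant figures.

Step 1: 6-fold → factor 6
Step 2: 4 mL brought to 16 mL → factor 16/4 = 4
Step 3: 0.4 mL brought to 2.4 mL → factor 2.4/0.4 = 6
Step 4: 1000 μL + 19 mL = 20000 μL total → factor 20000/1000 = 20
Overall dilution factor = 6 × 4 × 6 × 20 = 2880
Final = 4.00 mM / 2880 = 0.001389 mM = 1.39 μM

1.39 μM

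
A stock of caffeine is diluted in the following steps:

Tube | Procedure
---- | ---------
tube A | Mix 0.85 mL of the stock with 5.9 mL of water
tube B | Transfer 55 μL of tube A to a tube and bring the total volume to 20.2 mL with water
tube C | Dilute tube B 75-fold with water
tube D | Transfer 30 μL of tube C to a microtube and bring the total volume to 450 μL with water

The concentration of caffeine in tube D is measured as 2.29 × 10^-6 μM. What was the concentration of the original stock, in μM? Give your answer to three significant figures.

Step 1: 0.85 mL + 5.9 mL = 6.75 mL total → factor 6.75/0.85 = 7.9412
Step 2: 55 μL brought to 20.2 mL → factor 20200/55 = 367.27
Step 3: 75-fold → factor 75
Step 4: 30 μL brought to 450 μL → factor 450/30 = 15
Overall dilution factor = 7.9412 × 367.27 × 75 × 15 = 3.2811 × 10^6
Stock = 2.29 × 10^-6 μM × 3.2811 × 10^6 = 7.51 μM

7.51 μM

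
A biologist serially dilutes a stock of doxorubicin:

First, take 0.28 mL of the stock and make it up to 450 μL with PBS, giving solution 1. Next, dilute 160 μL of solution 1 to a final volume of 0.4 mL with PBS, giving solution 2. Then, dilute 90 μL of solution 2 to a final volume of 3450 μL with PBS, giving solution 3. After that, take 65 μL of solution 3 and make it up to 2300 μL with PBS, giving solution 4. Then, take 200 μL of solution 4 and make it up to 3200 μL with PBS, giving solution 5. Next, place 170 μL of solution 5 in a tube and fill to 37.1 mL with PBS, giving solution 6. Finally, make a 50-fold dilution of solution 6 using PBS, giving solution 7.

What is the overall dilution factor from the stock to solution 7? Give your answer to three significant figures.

Step 1: 0.28 mL brought to 450 μL → factor 0.45/0.28 = 1.6071
Step 2: 160 μL brought to 0.4 mL → factor 400/160 = 2.5
Step 3: 90 μL brought to 3450 μL → factor 3450/90 = 38.333
Step 4: 65 μL brought to 2300 μL → factor 2300/65 = 35.385
Step 5: 200 μL brought to 3200 μL → factor 3200/200 = 16
Step 6: 170 μL brought to 37.1 mL → factor 37100/170 = 218.24
Step 7: 50-fold → factor 50
Overall dilution factor = 1.6071 × 2.5 × 38.333 × 35.385 × 16 × 218.24 × 50 = 9.5148 × 10^8

9.51 × 10^8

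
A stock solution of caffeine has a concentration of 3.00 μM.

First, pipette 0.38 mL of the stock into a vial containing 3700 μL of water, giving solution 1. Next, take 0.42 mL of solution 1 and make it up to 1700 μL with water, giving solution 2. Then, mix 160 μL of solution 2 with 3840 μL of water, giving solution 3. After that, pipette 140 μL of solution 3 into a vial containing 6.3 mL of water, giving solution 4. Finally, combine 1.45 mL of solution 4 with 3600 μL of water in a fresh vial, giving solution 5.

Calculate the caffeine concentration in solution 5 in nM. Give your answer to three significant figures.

0.0172 nM

Step 1: 0.38 mL + 3700 μL = 4.08 mL total → factor 4.08/0.38 = 10.737
Step 2: 0.42 mL brought to 1700 μL → factor 1.7/0.42 = 4.0476
Step 3: 160 μL + 3840 μL = 4000 μL total → factor 4000/160 = 25
Step 4: 140 μL + 6.3 mL = 6440 μL total → factor 6440/140 = 46
Step 5: 1.45 mL + 3600 μL = 5.05 mL total → factor 5.05/1.45 = 3.4828
Dilution factor through solution 5 = 10.737 × 4.0476 × 25 × 46 × 3.4828 = 1.7406 × 10^5
[solution 5] = 3.00 μM / 1.7406 × 10^5 = 1.724 × 10^-5 μM = 0.0172 nM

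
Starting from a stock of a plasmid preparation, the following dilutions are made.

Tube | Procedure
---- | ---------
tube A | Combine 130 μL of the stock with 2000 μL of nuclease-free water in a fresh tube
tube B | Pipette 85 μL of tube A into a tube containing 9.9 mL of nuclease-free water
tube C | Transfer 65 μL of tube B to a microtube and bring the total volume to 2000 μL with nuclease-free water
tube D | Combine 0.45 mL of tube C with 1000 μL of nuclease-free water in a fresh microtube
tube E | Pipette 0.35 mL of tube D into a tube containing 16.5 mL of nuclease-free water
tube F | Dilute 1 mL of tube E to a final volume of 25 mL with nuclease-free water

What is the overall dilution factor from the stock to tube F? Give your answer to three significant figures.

Step 1: 130 μL + 2000 μL = 2130 μL total → factor 2130/130 = 16.385
Step 2: 85 μL + 9.9 mL = 9985 μL total → factor 9985/85 = 117.47
Step 3: 65 μL brought to 2000 μL → factor 2000/65 = 30.769
Step 4: 0.45 mL + 1000 μL = 1.45 mL total → factor 1.45/0.45 = 3.2222
Step 5: 0.35 mL + 16.5 mL = 16.85 mL total → factor 16.85/0.35 = 48.143
Step 6: 1 mL brought to 25 mL → factor 25/1 = 25
Overall dilution factor = 16.385 × 117.47 × 30.769 × 3.2222 × 48.143 × 25 = 2.2967 × 10^8

2.30 × 10^8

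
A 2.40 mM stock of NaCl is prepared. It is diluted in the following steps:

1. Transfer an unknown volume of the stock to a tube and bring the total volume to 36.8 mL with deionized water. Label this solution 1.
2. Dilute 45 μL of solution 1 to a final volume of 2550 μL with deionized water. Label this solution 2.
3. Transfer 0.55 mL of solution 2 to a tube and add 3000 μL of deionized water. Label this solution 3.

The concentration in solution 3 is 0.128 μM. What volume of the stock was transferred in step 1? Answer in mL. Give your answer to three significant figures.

Step 1: v brought to 36.8 mL → factor = 36.8 mL/v
Step 2: 45 μL brought to 2550 μL → factor 2550/45 = 56.667
Step 3: 0.55 mL + 3000 μL = 3.55 mL total → factor 3.55/0.55 = 6.4545
Product of known-step factors = 365.76
Overall factor = 2.40 mM / (0.128 μM) = 18750
Step-1 factor = 18750 / 365.76 = 51.263
v = 36.8 mL / 51.263 = 0.718 mL

0.718 mL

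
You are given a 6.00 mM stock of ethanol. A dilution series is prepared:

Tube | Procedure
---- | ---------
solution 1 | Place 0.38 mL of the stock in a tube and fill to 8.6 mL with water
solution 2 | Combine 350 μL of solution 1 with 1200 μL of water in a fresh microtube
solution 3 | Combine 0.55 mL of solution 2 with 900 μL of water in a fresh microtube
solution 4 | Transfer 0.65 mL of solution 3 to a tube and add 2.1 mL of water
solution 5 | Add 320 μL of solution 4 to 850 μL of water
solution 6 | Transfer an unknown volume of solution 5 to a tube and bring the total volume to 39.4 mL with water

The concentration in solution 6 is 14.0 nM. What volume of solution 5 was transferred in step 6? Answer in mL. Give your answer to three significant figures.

0.376 mL

Step 1: 0.38 mL brought to 8.6 mL → factor 8.6/0.38 = 22.632
Step 2: 350 μL + 1200 μL = 1550 μL total → factor 1550/350 = 4.4286
Step 3: 0.55 mL + 900 μL = 1.45 mL total → factor 1.45/0.55 = 2.6364
Step 4: 0.65 mL + 2.1 mL = 2.75 mL total → factor 2.75/0.65 = 4.2308
Step 5: 320 μL + 850 μL = 1170 μL total → factor 1170/320 = 3.6562
Step 6: v brought to 39.4 mL → factor = 39.4 mL/v
Product of known-step factors = 4087.3
Overall factor = 6.00 mM / (14.0 nM) = 4.2857 × 10^5
Step-6 factor = 4.2857 × 10^5 / 4087.3 = 104.85
v = 39.4 mL / 104.85 = 0.376 mL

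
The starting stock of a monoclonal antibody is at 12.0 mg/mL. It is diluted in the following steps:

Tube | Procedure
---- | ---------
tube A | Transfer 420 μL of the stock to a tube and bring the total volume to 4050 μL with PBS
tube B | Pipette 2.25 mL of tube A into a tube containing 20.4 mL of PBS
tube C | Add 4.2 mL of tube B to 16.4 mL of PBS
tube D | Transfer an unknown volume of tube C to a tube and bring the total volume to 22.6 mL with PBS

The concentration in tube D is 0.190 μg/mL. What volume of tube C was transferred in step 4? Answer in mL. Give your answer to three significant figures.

Step 1: 420 μL brought to 4050 μL → factor 4050/420 = 9.6429
Step 2: 2.25 mL + 20.4 mL = 22.65 mL total → factor 22.65/2.25 = 10.067
Step 3: 4.2 mL + 16.4 mL = 20.6 mL total → factor 20.6/4.2 = 4.9048
Step 4: v brought to 22.6 mL → factor = 22.6 mL/v
Product of known-step factors = 476.11
Overall factor = 12.0 mg/mL / (0.190 μg/mL) = 63158
Step-4 factor = 63158 / 476.11 = 132.65
v = 22.6 mL / 132.65 = 0.170 mL

0.170 mL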